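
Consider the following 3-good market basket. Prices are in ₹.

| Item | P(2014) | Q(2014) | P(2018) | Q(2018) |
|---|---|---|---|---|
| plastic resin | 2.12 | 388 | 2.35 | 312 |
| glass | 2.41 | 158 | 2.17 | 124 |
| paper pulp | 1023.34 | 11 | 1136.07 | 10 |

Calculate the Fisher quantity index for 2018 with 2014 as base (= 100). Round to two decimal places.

89.87

Laspeyres component (base-period weights):
ΣP(2014)Q(2018) = 2.12×312 + 2.41×124 + 1023.34×10 = 661.44 + 298.84 + 10233.4 = 11193.68
ΣP(2014)Q(2014) = 2.12×388 + 2.41×158 + 1023.34×11 = 822.56 + 380.78 + 11256.74 = 12460.08
L = 11193.68 / 12460.08 × 100 = 89.8363
Paasche component (current-period weights):
ΣP(2018)Q(2018) = 2.35×312 + 2.17×124 + 1136.07×10 = 733.2 + 269.08 + 11360.7 = 12362.98
ΣP(2018)Q(2014) = 2.35×388 + 2.17×158 + 1136.07×11 = 911.8 + 342.86 + 12496.77 = 13751.43
P = 12362.98 / 13751.43 × 100 = 89.9032
Fisher = √(L × P) = √(89.8363 × 89.9032) = 89.8698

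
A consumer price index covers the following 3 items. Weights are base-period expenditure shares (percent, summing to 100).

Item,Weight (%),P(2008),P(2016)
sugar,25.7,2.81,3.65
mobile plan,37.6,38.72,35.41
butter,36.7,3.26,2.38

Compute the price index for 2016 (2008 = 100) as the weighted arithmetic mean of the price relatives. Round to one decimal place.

sugar: 25.7 × (3.65/2.81) = 25.7 × 1.298932 = 33.3826
mobile plan: 37.6 × (35.41/38.72) = 37.6 × 0.914514 = 34.3857
butter: 36.7 × (2.38/3.26) = 36.7 × 0.730061 = 26.7933
Index = Σ wᵢ·(p₁ᵢ/p₀ᵢ) = 33.3826 + 34.3857 + 26.7933 = 94.5616

94.6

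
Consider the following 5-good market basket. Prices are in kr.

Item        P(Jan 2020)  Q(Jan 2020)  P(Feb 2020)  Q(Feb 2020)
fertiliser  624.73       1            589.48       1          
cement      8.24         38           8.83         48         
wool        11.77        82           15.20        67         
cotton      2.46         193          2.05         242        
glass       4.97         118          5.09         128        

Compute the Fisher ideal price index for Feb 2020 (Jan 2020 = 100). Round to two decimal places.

Laspeyres component (base-period weights):
ΣP(Feb 2020)Q(Jan 2020) = 589.48×1 + 8.83×38 + 15.20×82 + 2.05×193 + 5.09×118 = 589.48 + 335.54 + 1246.4 + 395.65 + 600.62 = 3167.69
ΣP(Jan 2020)Q(Jan 2020) = 624.73×1 + 8.24×38 + 11.77×82 + 2.46×193 + 4.97×118 = 624.73 + 313.12 + 965.14 + 474.78 + 586.46 = 2964.23
L = 3167.69 / 2964.23 × 100 = 106.8638
Paasche component (current-period weights):
ΣP(Feb 2020)Q(Feb 2020) = 589.48×1 + 8.83×48 + 15.20×67 + 2.05×242 + 5.09×128 = 589.48 + 423.84 + 1018.4 + 496.1 + 651.52 = 3179.34
ΣP(Jan 2020)Q(Feb 2020) = 624.73×1 + 8.24×48 + 11.77×67 + 2.46×242 + 4.97×128 = 624.73 + 395.52 + 788.59 + 595.32 + 636.16 = 3040.32
P = 3179.34 / 3040.32 × 100 = 104.5725
Fisher = √(L × P) = √(106.8638 × 104.5725) = 105.7120

105.71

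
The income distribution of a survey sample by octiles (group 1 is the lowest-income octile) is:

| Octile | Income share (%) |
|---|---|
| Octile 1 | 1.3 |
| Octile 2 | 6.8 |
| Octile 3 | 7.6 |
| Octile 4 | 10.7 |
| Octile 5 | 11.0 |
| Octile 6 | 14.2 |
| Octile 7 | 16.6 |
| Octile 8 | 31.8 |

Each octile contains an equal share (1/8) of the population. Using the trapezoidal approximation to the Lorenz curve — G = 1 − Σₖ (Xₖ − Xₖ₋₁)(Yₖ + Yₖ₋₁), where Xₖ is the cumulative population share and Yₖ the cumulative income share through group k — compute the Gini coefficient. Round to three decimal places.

Cumulative income shares Yₖ: 0.0130, 0.0810, 0.1570, 0.2640, 0.3740, 0.5160, 0.6820, 1.0000
Σ (Xₖ−Xₖ₋₁)(Yₖ+Yₖ₋₁) = (1/8)(0.0130+0.0000) + (1/8)(0.0810+0.0130) + (1/8)(0.1570+0.0810) + (1/8)(0.2640+0.1570) + (1/8)(0.3740+0.2640) + (1/8)(0.5160+0.3740) + (1/8)(0.6820+0.5160) + (1/8)(1.0000+0.6820)
  = 0.0016 + 0.0118 + 0.0297 + 0.0526 + 0.0798 + 0.1113 + 0.1497 + 0.2102 = 0.6468
G = 1 − 0.6468 = 0.3532

0.353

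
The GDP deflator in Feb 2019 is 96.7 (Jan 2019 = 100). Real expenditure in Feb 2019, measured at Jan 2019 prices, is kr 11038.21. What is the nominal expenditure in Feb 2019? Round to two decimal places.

Nominal = Real × (Index/100) = 11038.21 × (96.7/100)
        = 11038.21 × 0.967 = 10673.9491

10673.95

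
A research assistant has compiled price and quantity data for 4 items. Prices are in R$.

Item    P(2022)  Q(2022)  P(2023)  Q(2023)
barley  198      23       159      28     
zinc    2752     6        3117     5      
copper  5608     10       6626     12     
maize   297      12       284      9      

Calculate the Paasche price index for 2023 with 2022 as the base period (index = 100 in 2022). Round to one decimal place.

Paasche price index uses current-period quantities as weights.
ΣP(2023)·Q(2023) = 159×28 + 3117×5 + 6626×12 + 284×9 = 4452 + 15585 + 79512 + 2556 = 102105
ΣP(2022)·Q(2023) = 198×28 + 2752×5 + 5608×12 + 297×9 = 5544 + 13760 + 67296 + 2673 = 89273
Index = 102105 / 89273 × 100 = 114.3739

114.4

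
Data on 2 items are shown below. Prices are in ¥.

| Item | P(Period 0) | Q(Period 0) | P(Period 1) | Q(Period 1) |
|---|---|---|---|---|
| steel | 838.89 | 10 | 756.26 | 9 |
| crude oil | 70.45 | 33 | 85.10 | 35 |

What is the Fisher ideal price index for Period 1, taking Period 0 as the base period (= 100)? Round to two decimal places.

Laspeyres component (base-period weights):
ΣP(Period 1)Q(Period 0) = 756.26×10 + 85.10×33 = 7562.6 + 2808.3 = 10370.9
ΣP(Period 0)Q(Period 0) = 838.89×10 + 70.45×33 = 8388.9 + 2324.85 = 10713.75
L = 10370.9 / 10713.75 × 100 = 96.7999
Paasche component (current-period weights):
ΣP(Period 1)Q(Period 1) = 756.26×9 + 85.10×35 = 6806.34 + 2978.5 = 9784.84
ΣP(Period 0)Q(Period 1) = 838.89×9 + 70.45×35 = 7550.01 + 2465.75 = 10015.76
P = 9784.84 / 10015.76 × 100 = 97.6944
Fisher = √(L × P) = √(96.7999 × 97.6944) = 97.2461

97.25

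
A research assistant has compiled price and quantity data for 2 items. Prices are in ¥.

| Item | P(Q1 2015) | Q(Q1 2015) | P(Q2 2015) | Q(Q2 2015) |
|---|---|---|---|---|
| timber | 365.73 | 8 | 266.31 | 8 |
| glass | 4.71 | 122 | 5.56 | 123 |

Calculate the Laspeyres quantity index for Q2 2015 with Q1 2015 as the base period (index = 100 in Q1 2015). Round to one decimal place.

Laspeyres quantity index uses base-period prices as weights.
ΣP(Q1 2015)·Q(Q2 2015) = 365.73×8 + 4.71×123 = 2925.84 + 579.33 = 3505.17
ΣP(Q1 2015)·Q(Q1 2015) = 365.73×8 + 4.71×122 = 2925.84 + 574.62 = 3500.46
Index = 3505.17 / 3500.46 × 100 = 100.1346

100.1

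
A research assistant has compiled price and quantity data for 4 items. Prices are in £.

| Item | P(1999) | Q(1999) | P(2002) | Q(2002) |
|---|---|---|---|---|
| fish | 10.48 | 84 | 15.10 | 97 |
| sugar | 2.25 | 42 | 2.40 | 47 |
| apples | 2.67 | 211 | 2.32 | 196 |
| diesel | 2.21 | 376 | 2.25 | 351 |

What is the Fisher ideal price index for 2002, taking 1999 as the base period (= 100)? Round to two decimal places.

115.35

Laspeyres component (base-period weights):
ΣP(2002)Q(1999) = 15.10×84 + 2.40×42 + 2.32×211 + 2.25×376 = 1268.4 + 100.8 + 489.52 + 846 = 2704.72
ΣP(1999)Q(1999) = 10.48×84 + 2.25×42 + 2.67×211 + 2.21×376 = 880.32 + 94.5 + 563.37 + 830.96 = 2369.15
L = 2704.72 / 2369.15 × 100 = 114.1642
Paasche component (current-period weights):
ΣP(2002)Q(2002) = 15.10×97 + 2.40×47 + 2.32×196 + 2.25×351 = 1464.7 + 112.8 + 454.72 + 789.75 = 2821.97
ΣP(1999)Q(2002) = 10.48×97 + 2.25×47 + 2.67×196 + 2.21×351 = 1016.56 + 105.75 + 523.32 + 775.71 = 2421.34
P = 2821.97 / 2421.34 × 100 = 116.5458
Fisher = √(L × P) = √(114.1642 × 116.5458) = 115.3488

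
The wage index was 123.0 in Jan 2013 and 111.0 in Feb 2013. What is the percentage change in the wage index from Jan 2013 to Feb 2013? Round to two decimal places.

Change = (111.0 − 123.0) / 123.0 × 100
       = -12.0 / 123.0 × 100 = -9.7561%

-9.76%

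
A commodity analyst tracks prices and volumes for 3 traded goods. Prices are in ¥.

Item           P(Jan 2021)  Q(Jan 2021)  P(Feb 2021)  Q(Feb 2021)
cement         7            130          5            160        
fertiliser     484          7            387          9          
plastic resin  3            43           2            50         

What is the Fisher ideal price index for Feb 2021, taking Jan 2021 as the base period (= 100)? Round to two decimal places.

77.86

Laspeyres component (base-period weights):
ΣP(Feb 2021)Q(Jan 2021) = 5×130 + 387×7 + 2×43 = 650 + 2709 + 86 = 3445
ΣP(Jan 2021)Q(Jan 2021) = 7×130 + 484×7 + 3×43 = 910 + 3388 + 129 = 4427
L = 3445 / 4427 × 100 = 77.8179
Paasche component (current-period weights):
ΣP(Feb 2021)Q(Feb 2021) = 5×160 + 387×9 + 2×50 = 800 + 3483 + 100 = 4383
ΣP(Jan 2021)Q(Feb 2021) = 7×160 + 484×9 + 3×50 = 1120 + 4356 + 150 = 5626
P = 4383 / 5626 × 100 = 77.9062
Fisher = √(L × P) = √(77.8179 × 77.9062) = 77.8620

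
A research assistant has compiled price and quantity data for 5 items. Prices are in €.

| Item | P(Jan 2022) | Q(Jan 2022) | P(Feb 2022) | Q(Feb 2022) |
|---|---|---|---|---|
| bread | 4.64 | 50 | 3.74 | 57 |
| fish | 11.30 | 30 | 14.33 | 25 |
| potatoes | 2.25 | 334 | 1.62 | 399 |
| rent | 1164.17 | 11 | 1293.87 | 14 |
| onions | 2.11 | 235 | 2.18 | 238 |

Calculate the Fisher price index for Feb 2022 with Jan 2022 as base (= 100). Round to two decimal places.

Laspeyres component (base-period weights):
ΣP(Feb 2022)Q(Jan 2022) = 3.74×50 + 14.33×30 + 1.62×334 + 1293.87×11 + 2.18×235 = 187 + 429.9 + 541.08 + 14232.57 + 512.3 = 15902.85
ΣP(Jan 2022)Q(Jan 2022) = 4.64×50 + 11.30×30 + 2.25×334 + 1164.17×11 + 2.11×235 = 232 + 339 + 751.5 + 12805.87 + 495.85 = 14624.22
L = 15902.85 / 14624.22 × 100 = 108.7432
Paasche component (current-period weights):
ΣP(Feb 2022)Q(Feb 2022) = 3.74×57 + 14.33×25 + 1.62×399 + 1293.87×14 + 2.18×238 = 213.18 + 358.25 + 646.38 + 18114.18 + 518.84 = 19850.83
ΣP(Jan 2022)Q(Feb 2022) = 4.64×57 + 11.30×25 + 2.25×399 + 1164.17×14 + 2.11×238 = 264.48 + 282.5 + 897.75 + 16298.38 + 502.18 = 18245.29
P = 19850.83 / 18245.29 × 100 = 108.7998
Fisher = √(L × P) = √(108.7432 × 108.7998) = 108.7715

108.77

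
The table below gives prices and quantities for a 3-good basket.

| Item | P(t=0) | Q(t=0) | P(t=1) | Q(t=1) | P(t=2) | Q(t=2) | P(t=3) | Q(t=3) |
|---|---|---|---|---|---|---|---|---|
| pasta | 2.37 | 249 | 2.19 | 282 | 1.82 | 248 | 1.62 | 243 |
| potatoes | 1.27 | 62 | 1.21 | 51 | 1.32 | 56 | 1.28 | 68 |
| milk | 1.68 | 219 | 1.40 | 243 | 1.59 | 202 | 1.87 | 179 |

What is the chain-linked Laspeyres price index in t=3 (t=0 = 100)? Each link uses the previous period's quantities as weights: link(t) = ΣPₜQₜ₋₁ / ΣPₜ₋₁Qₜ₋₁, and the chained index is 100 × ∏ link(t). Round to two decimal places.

85.27

Link t=0→t=1:
ΣP(t=1)Q(t=0) = 2.19×249 + 1.21×62 + 1.40×219 = 545.31 + 75.02 + 306.6 = 926.93
ΣP(t=0)Q(t=0) = 2.37×249 + 1.27×62 + 1.68×219 = 590.13 + 78.74 + 367.92 = 1036.79
link = 926.93/1036.79 = 0.894038
Link t=1→t=2:
ΣP(t=2)Q(t=1) = 1.82×282 + 1.32×51 + 1.59×243 = 513.24 + 67.32 + 386.37 = 966.93
ΣP(t=1)Q(t=1) = 2.19×282 + 1.21×51 + 1.40×243 = 617.58 + 61.71 + 340.2 = 1019.49
link = 966.93/1019.49 = 0.948445
Link t=2→t=3:
ΣP(t=3)Q(t=2) = 1.62×248 + 1.28×56 + 1.87×202 = 401.76 + 71.68 + 377.74 = 851.18
ΣP(t=2)Q(t=2) = 1.82×248 + 1.32×56 + 1.59×202 = 451.36 + 73.92 + 321.18 = 846.46
link = 851.18/846.46 = 1.005576
Chained index = 100 × 0.894038 × 0.948445 × 1.005576 = 85.2674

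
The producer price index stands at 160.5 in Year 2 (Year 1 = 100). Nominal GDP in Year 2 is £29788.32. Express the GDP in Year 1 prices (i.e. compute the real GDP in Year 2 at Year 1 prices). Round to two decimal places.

Real = Nominal ÷ (Index/100) = 29788.32 ÷ (160.5/100)
     = 29788.32 ÷ 1.605 = 18559.7009

18559.70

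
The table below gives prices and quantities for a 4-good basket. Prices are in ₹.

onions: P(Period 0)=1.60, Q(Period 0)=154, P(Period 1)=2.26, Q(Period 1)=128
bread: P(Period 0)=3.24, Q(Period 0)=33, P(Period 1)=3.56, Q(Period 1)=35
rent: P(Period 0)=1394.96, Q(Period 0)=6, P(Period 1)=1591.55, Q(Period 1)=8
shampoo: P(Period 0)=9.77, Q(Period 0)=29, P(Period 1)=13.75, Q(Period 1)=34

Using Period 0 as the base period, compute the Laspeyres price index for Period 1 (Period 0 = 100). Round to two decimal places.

115.62

Laspeyres price index uses base-period quantities as weights.
ΣP(Period 1)·Q(Period 0) = 2.26×154 + 3.56×33 + 1591.55×6 + 13.75×29 = 348.04 + 117.48 + 9549.3 + 398.75 = 10413.57
ΣP(Period 0)·Q(Period 0) = 1.60×154 + 3.24×33 + 1394.96×6 + 9.77×29 = 246.4 + 106.92 + 8369.76 + 283.33 = 9006.41
Index = 10413.57 / 9006.41 × 100 = 115.6240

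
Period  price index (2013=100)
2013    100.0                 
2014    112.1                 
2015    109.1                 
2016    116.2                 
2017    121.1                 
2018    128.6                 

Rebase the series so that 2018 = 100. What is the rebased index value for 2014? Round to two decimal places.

Rebased(2014) = 112.1 / 128.6 × 100 = 87.1695

87.17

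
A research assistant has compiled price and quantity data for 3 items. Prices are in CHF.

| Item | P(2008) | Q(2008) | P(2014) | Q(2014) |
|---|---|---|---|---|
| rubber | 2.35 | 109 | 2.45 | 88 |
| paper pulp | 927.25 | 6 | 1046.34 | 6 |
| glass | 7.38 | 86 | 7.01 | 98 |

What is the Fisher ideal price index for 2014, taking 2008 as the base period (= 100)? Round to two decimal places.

Laspeyres component (base-period weights):
ΣP(2014)Q(2008) = 2.45×109 + 1046.34×6 + 7.01×86 = 267.05 + 6278.04 + 602.86 = 7147.95
ΣP(2008)Q(2008) = 2.35×109 + 927.25×6 + 7.38×86 = 256.15 + 5563.5 + 634.68 = 6454.33
L = 7147.95 / 6454.33 × 100 = 110.7466
Paasche component (current-period weights):
ΣP(2014)Q(2014) = 2.45×88 + 1046.34×6 + 7.01×98 = 215.6 + 6278.04 + 686.98 = 7180.62
ΣP(2008)Q(2014) = 2.35×88 + 927.25×6 + 7.38×98 = 206.8 + 5563.5 + 723.24 = 6493.54
P = 7180.62 / 6493.54 × 100 = 110.5810
Fisher = √(L × P) = √(110.7466 × 110.5810) = 110.6637

110.66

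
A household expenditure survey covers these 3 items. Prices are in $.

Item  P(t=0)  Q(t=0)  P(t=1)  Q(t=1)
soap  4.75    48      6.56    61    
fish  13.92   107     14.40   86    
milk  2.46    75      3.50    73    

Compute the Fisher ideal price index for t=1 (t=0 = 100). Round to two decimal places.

Laspeyres component (base-period weights):
ΣP(t=1)Q(t=0) = 6.56×48 + 14.40×107 + 3.50×75 = 314.88 + 1540.8 + 262.5 = 2118.18
ΣP(t=0)Q(t=0) = 4.75×48 + 13.92×107 + 2.46×75 = 228 + 1489.44 + 184.5 = 1901.94
L = 2118.18 / 1901.94 × 100 = 111.3694
Paasche component (current-period weights):
ΣP(t=1)Q(t=1) = 6.56×61 + 14.40×86 + 3.50×73 = 400.16 + 1238.4 + 255.5 = 1894.06
ΣP(t=0)Q(t=1) = 4.75×61 + 13.92×86 + 2.46×73 = 289.75 + 1197.12 + 179.58 = 1666.45
P = 1894.06 / 1666.45 × 100 = 113.6584
Fisher = √(L × P) = √(111.3694 × 113.6584) = 112.5081

112.51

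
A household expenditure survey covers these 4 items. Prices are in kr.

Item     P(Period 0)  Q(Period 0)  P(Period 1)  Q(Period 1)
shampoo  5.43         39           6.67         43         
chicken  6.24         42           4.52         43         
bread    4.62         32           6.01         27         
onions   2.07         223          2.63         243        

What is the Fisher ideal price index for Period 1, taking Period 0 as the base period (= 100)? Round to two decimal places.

Laspeyres component (base-period weights):
ΣP(Period 1)Q(Period 0) = 6.67×39 + 4.52×42 + 6.01×32 + 2.63×223 = 260.13 + 189.84 + 192.32 + 586.49 = 1228.78
ΣP(Period 0)Q(Period 0) = 5.43×39 + 6.24×42 + 4.62×32 + 2.07×223 = 211.77 + 262.08 + 147.84 + 461.61 = 1083.3
L = 1228.78 / 1083.3 × 100 = 113.4293
Paasche component (current-period weights):
ΣP(Period 1)Q(Period 1) = 6.67×43 + 4.52×43 + 6.01×27 + 2.63×243 = 286.81 + 194.36 + 162.27 + 639.09 = 1282.53
ΣP(Period 0)Q(Period 1) = 5.43×43 + 6.24×43 + 4.62×27 + 2.07×243 = 233.49 + 268.32 + 124.74 + 503.01 = 1129.56
P = 1282.53 / 1129.56 × 100 = 113.5424
Fisher = √(L × P) = √(113.4293 × 113.5424) = 113.4859

113.49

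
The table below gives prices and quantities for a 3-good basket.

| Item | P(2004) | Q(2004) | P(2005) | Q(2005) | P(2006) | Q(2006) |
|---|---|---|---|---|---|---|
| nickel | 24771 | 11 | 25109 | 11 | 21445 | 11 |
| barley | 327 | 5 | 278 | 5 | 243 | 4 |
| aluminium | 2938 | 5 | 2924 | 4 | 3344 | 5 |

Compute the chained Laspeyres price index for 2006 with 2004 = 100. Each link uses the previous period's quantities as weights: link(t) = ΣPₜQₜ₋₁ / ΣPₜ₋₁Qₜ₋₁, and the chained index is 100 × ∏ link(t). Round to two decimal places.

Link 2004→2005:
ΣP(2005)Q(2004) = 25109×11 + 278×5 + 2924×5 = 276199 + 1390 + 14620 = 292209
ΣP(2004)Q(2004) = 24771×11 + 327×5 + 2938×5 = 272481 + 1635 + 14690 = 288806
link = 292209/288806 = 1.011783
Link 2005→2006:
ΣP(2006)Q(2005) = 21445×11 + 243×5 + 3344×4 = 235895 + 1215 + 13376 = 250486
ΣP(2005)Q(2005) = 25109×11 + 278×5 + 2924×4 = 276199 + 1390 + 11696 = 289285
link = 250486/289285 = 0.865880
Chained index = 100 × 1.011783 × 0.865880 = 87.6082

87.61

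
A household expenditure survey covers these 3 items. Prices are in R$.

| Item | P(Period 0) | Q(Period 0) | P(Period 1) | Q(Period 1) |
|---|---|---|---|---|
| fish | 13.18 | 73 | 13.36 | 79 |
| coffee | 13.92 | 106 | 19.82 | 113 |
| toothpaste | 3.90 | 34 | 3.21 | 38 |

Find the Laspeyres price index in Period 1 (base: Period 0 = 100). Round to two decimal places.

123.93

Laspeyres price index uses base-period quantities as weights.
ΣP(Period 1)·Q(Period 0) = 13.36×73 + 19.82×106 + 3.21×34 = 975.28 + 2100.92 + 109.14 = 3185.34
ΣP(Period 0)·Q(Period 0) = 13.18×73 + 13.92×106 + 3.90×34 = 962.14 + 1475.52 + 132.6 = 2570.26
Index = 3185.34 / 2570.26 × 100 = 123.9307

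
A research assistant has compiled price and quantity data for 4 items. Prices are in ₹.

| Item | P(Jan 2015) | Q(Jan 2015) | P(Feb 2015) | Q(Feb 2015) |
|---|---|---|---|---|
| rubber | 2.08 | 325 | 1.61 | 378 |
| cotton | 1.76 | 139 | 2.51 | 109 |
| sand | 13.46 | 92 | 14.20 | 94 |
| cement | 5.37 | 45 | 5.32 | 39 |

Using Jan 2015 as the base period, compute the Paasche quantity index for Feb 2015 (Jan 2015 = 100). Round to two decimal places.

100.27

Paasche quantity index uses current-period prices as weights.
ΣP(Feb 2015)·Q(Feb 2015) = 1.61×378 + 2.51×109 + 14.20×94 + 5.32×39 = 608.58 + 273.59 + 1334.8 + 207.48 = 2424.45
ΣP(Feb 2015)·Q(Jan 2015) = 1.61×325 + 2.51×139 + 14.20×92 + 5.32×45 = 523.25 + 348.89 + 1306.4 + 239.4 = 2417.94
Index = 2424.45 / 2417.94 × 100 = 100.2692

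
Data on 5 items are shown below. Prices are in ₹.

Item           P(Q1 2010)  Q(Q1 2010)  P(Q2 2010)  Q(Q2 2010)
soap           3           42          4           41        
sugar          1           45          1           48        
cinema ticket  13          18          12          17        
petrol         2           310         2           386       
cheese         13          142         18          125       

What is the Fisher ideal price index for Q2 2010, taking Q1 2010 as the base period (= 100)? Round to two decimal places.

Laspeyres component (base-period weights):
ΣP(Q2 2010)Q(Q1 2010) = 4×42 + 1×45 + 12×18 + 2×310 + 18×142 = 168 + 45 + 216 + 620 + 2556 = 3605
ΣP(Q1 2010)Q(Q1 2010) = 3×42 + 1×45 + 13×18 + 2×310 + 13×142 = 126 + 45 + 234 + 620 + 1846 = 2871
L = 3605 / 2871 × 100 = 125.5660
Paasche component (current-period weights):
ΣP(Q2 2010)Q(Q2 2010) = 4×41 + 1×48 + 12×17 + 2×386 + 18×125 = 164 + 48 + 204 + 772 + 2250 = 3438
ΣP(Q1 2010)Q(Q2 2010) = 3×41 + 1×48 + 13×17 + 2×386 + 13×125 = 123 + 48 + 221 + 772 + 1625 = 2789
P = 3438 / 2789 × 100 = 123.2700
Fisher = √(L × P) = √(125.5660 × 123.2700) = 124.4127

124.41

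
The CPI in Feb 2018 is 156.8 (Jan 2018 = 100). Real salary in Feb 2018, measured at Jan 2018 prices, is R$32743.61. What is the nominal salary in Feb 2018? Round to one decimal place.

Nominal = Real × (Index/100) = 32743.61 × (156.8/100)
        = 32743.61 × 1.568 = 51341.9805

51342.0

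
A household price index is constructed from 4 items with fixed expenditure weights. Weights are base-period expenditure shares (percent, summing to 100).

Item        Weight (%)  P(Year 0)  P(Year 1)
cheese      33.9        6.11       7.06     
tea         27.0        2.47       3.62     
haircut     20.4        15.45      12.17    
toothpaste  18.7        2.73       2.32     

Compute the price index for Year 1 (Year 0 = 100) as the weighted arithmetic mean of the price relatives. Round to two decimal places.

110.70

cheese: 33.9 × (7.06/6.11) = 33.9 × 1.155483 = 39.1709
tea: 27.0 × (3.62/2.47) = 27.0 × 1.465587 = 39.5709
haircut: 20.4 × (12.17/15.45) = 20.4 × 0.787702 = 16.0691
toothpaste: 18.7 × (2.32/2.73) = 18.7 × 0.849817 = 15.8916
Index = Σ wᵢ·(p₁ᵢ/p₀ᵢ) = 39.1709 + 39.5709 + 16.0691 + 15.8916 = 110.7024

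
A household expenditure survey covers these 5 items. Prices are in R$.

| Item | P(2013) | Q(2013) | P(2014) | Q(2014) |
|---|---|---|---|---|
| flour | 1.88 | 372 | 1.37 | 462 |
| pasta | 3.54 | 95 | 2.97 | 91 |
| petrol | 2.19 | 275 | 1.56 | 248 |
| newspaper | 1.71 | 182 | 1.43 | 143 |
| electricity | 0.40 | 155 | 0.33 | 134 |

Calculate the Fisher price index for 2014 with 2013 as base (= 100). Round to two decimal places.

Laspeyres component (base-period weights):
ΣP(2014)Q(2013) = 1.37×372 + 2.97×95 + 1.56×275 + 1.43×182 + 0.33×155 = 509.64 + 282.15 + 429 + 260.26 + 51.15 = 1532.2
ΣP(2013)Q(2013) = 1.88×372 + 3.54×95 + 2.19×275 + 1.71×182 + 0.40×155 = 699.36 + 336.3 + 602.25 + 311.22 + 62 = 2011.13
L = 1532.2 / 2011.13 × 100 = 76.1860
Paasche component (current-period weights):
ΣP(2014)Q(2014) = 1.37×462 + 2.97×91 + 1.56×248 + 1.43×143 + 0.33×134 = 632.94 + 270.27 + 386.88 + 204.49 + 44.22 = 1538.8
ΣP(2013)Q(2014) = 1.88×462 + 3.54×91 + 2.19×248 + 1.71×143 + 0.40×134 = 868.56 + 322.14 + 543.12 + 244.53 + 53.6 = 2031.95
P = 1538.8 / 2031.95 × 100 = 75.7302
Fisher = √(L × P) = √(76.1860 × 75.7302) = 75.9578

75.96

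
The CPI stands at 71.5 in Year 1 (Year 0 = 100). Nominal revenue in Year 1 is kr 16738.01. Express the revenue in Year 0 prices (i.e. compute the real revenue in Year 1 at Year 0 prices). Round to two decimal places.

Real = Nominal ÷ (Index/100) = 16738.01 ÷ (71.5/100)
     = 16738.01 ÷ 0.715 = 23409.8042

23409.80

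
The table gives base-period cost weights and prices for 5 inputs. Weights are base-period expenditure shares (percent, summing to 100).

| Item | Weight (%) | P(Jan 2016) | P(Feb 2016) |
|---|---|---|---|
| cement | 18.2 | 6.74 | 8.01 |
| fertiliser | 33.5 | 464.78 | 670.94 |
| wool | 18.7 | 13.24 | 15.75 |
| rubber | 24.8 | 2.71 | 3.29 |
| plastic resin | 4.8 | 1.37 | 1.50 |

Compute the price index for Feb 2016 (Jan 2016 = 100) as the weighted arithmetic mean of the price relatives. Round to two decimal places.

127.60

cement: 18.2 × (8.01/6.74) = 18.2 × 1.188427 = 21.6294
fertiliser: 33.5 × (670.94/464.78) = 33.5 × 1.443565 = 48.3594
wool: 18.7 × (15.75/13.24) = 18.7 × 1.189577 = 22.2451
rubber: 24.8 × (3.29/2.71) = 24.8 × 1.214022 = 30.1077
plastic resin: 4.8 × (1.50/1.37) = 4.8 × 1.094891 = 5.2555
Index = Σ wᵢ·(p₁ᵢ/p₀ᵢ) = 21.6294 + 48.3594 + 22.2451 + 30.1077 + 5.2555 = 127.5971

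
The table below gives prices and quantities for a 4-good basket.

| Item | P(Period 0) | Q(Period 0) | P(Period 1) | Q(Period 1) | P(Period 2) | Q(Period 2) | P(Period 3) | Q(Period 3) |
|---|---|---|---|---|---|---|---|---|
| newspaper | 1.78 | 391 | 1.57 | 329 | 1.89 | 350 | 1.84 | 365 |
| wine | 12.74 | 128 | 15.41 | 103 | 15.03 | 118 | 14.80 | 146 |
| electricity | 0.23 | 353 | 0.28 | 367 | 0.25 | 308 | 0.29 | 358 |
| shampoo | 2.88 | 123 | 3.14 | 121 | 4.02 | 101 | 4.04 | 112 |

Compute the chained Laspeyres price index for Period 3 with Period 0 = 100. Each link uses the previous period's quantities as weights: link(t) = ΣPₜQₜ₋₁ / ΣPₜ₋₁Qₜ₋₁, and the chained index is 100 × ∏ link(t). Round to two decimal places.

Link Period 0→Period 1:
ΣP(Period 1)Q(Period 0) = 1.57×391 + 15.41×128 + 0.28×353 + 3.14×123 = 613.87 + 1972.48 + 98.84 + 386.22 = 3071.41
ΣP(Period 0)Q(Period 0) = 1.78×391 + 12.74×128 + 0.23×353 + 2.88×123 = 695.98 + 1630.72 + 81.19 + 354.24 = 2762.13
link = 3071.41/2762.13 = 1.111972
Link Period 1→Period 2:
ΣP(Period 2)Q(Period 1) = 1.89×329 + 15.03×103 + 0.25×367 + 4.02×121 = 621.81 + 1548.09 + 91.75 + 486.42 = 2748.07
ΣP(Period 1)Q(Period 1) = 1.57×329 + 15.41×103 + 0.28×367 + 3.14×121 = 516.53 + 1587.23 + 102.76 + 379.94 = 2586.46
link = 2748.07/2586.46 = 1.062483
Link Period 2→Period 3:
ΣP(Period 3)Q(Period 2) = 1.84×350 + 14.80×118 + 0.29×308 + 4.04×101 = 644 + 1746.4 + 89.32 + 408.04 = 2887.76
ΣP(Period 2)Q(Period 2) = 1.89×350 + 15.03×118 + 0.25×308 + 4.02×101 = 661.5 + 1773.54 + 77 + 406.02 = 2918.06
link = 2887.76/2918.06 = 0.989616
Chained index = 100 × 1.111972 × 1.062483 × 0.989616 = 116.9183

116.92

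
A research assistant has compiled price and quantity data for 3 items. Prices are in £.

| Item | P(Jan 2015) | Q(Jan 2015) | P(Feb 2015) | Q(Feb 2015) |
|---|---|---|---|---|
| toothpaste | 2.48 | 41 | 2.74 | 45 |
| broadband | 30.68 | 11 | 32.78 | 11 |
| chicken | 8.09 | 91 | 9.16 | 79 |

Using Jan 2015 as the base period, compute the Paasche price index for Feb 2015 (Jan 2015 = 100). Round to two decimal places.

Paasche price index uses current-period quantities as weights.
ΣP(Feb 2015)·Q(Feb 2015) = 2.74×45 + 32.78×11 + 9.16×79 = 123.3 + 360.58 + 723.64 = 1207.52
ΣP(Jan 2015)·Q(Feb 2015) = 2.48×45 + 30.68×11 + 8.09×79 = 111.6 + 337.48 + 639.11 = 1088.19
Index = 1207.52 / 1088.19 × 100 = 110.9659

110.97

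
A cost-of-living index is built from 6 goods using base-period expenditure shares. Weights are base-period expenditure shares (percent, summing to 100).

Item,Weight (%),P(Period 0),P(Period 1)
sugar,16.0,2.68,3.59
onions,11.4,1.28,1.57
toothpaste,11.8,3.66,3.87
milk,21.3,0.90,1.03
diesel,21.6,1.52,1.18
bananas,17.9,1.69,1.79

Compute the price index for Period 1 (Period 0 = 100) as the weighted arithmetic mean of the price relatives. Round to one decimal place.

sugar: 16.0 × (3.59/2.68) = 16.0 × 1.339552 = 21.4328
onions: 11.4 × (1.57/1.28) = 11.4 × 1.226562 = 13.9828
toothpaste: 11.8 × (3.87/3.66) = 11.8 × 1.057377 = 12.4770
milk: 21.3 × (1.03/0.90) = 21.3 × 1.144444 = 24.3767
diesel: 21.6 × (1.18/1.52) = 21.6 × 0.776316 = 16.7684
bananas: 17.9 × (1.79/1.69) = 17.9 × 1.059172 = 18.9592
Index = Σ wᵢ·(p₁ᵢ/p₀ᵢ) = 21.4328 + 13.9828 + 12.4770 + 24.3767 + 16.7684 + 18.9592 = 107.9970

108.0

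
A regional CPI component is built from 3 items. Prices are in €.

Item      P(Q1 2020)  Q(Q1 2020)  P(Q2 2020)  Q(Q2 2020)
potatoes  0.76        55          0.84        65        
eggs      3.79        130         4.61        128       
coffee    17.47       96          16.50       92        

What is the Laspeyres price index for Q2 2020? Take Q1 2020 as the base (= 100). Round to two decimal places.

Laspeyres price index uses base-period quantities as weights.
ΣP(Q2 2020)·Q(Q1 2020) = 0.84×55 + 4.61×130 + 16.50×96 = 46.2 + 599.3 + 1584 = 2229.5
ΣP(Q1 2020)·Q(Q1 2020) = 0.76×55 + 3.79×130 + 17.47×96 = 41.8 + 492.7 + 1677.12 = 2211.62
Index = 2229.5 / 2211.62 × 100 = 100.8085

100.81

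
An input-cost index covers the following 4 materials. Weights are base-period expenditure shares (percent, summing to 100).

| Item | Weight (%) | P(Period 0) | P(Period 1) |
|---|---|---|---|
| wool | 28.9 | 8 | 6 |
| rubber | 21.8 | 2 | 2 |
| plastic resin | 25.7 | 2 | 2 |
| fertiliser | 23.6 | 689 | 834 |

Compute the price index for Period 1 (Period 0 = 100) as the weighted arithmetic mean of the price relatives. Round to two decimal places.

97.74

wool: 28.9 × (6/8) = 28.9 × 0.750000 = 21.6750
rubber: 21.8 × (2/2) = 21.8 × 1.000000 = 21.8000
plastic resin: 25.7 × (2/2) = 25.7 × 1.000000 = 25.7000
fertiliser: 23.6 × (834/689) = 23.6 × 1.210450 = 28.5666
Index = Σ wᵢ·(p₁ᵢ/p₀ᵢ) = 21.6750 + 21.8000 + 25.7000 + 28.5666 = 97.7416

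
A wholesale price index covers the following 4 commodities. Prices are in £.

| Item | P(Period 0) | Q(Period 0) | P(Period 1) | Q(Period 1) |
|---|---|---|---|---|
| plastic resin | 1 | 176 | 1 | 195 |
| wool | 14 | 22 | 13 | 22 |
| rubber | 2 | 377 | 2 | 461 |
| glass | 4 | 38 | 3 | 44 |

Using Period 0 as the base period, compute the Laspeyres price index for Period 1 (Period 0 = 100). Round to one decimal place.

Laspeyres price index uses base-period quantities as weights.
ΣP(Period 1)·Q(Period 0) = 1×176 + 13×22 + 2×377 + 3×38 = 176 + 286 + 754 + 114 = 1330
ΣP(Period 0)·Q(Period 0) = 1×176 + 14×22 + 2×377 + 4×38 = 176 + 308 + 754 + 152 = 1390
Index = 1330 / 1390 × 100 = 95.6835

95.7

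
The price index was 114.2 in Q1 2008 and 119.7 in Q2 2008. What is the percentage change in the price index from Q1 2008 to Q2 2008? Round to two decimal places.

4.82%

Change = (119.7 − 114.2) / 114.2 × 100
       = 5.5 / 114.2 × 100 = 4.8161%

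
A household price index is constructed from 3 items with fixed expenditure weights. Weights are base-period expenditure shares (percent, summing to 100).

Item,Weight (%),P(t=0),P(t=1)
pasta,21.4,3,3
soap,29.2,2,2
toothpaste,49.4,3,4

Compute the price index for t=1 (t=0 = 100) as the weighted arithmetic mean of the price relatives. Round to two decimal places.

116.47

pasta: 21.4 × (3/3) = 21.4 × 1.000000 = 21.4000
soap: 29.2 × (2/2) = 29.2 × 1.000000 = 29.2000
toothpaste: 49.4 × (4/3) = 49.4 × 1.333333 = 65.8667
Index = Σ wᵢ·(p₁ᵢ/p₀ᵢ) = 21.4000 + 29.2000 + 65.8667 = 116.4667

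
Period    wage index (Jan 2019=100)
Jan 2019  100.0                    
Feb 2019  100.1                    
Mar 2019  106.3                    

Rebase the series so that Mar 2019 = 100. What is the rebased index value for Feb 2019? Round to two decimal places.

94.17

Rebased(Feb 2019) = 100.1 / 106.3 × 100 = 94.1675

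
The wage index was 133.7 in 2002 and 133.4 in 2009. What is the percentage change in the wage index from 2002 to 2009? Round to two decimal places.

-0.22%

Change = (133.4 − 133.7) / 133.7 × 100
       = -0.3 / 133.7 × 100 = -0.2244%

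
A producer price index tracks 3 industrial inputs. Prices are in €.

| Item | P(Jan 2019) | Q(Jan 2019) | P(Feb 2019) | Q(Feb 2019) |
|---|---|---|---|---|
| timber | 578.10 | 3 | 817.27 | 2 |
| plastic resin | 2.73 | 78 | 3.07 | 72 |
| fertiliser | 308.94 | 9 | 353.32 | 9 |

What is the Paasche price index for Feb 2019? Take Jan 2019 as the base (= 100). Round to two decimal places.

Paasche price index uses current-period quantities as weights.
ΣP(Feb 2019)·Q(Feb 2019) = 817.27×2 + 3.07×72 + 353.32×9 = 1634.54 + 221.04 + 3179.88 = 5035.46
ΣP(Jan 2019)·Q(Feb 2019) = 578.10×2 + 2.73×72 + 308.94×9 = 1156.2 + 196.56 + 2780.46 = 4133.22
Index = 5035.46 / 4133.22 × 100 = 121.8290

121.83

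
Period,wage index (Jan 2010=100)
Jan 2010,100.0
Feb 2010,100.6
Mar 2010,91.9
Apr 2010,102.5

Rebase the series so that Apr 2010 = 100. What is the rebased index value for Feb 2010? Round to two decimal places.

Rebased(Feb 2010) = 100.6 / 102.5 × 100 = 98.1463

98.15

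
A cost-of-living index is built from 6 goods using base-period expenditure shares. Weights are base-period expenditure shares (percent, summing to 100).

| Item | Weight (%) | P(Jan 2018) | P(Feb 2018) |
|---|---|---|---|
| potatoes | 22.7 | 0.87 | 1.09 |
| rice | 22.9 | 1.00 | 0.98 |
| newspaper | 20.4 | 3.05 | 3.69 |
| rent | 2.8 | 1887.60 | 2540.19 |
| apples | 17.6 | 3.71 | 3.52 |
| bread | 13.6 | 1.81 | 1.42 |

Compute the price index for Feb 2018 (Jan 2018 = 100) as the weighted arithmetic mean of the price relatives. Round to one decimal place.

106.7

potatoes: 22.7 × (1.09/0.87) = 22.7 × 1.252874 = 28.4402
rice: 22.9 × (0.98/1.00) = 22.9 × 0.980000 = 22.4420
newspaper: 20.4 × (3.69/3.05) = 20.4 × 1.209836 = 24.6807
rent: 2.8 × (2540.19/1887.60) = 2.8 × 1.345725 = 3.7680
apples: 17.6 × (3.52/3.71) = 17.6 × 0.948787 = 16.6987
bread: 13.6 × (1.42/1.81) = 13.6 × 0.784530 = 10.6696
Index = Σ wᵢ·(p₁ᵢ/p₀ᵢ) = 28.4402 + 22.4420 + 24.6807 + 3.7680 + 16.6987 + 10.6696 = 106.6992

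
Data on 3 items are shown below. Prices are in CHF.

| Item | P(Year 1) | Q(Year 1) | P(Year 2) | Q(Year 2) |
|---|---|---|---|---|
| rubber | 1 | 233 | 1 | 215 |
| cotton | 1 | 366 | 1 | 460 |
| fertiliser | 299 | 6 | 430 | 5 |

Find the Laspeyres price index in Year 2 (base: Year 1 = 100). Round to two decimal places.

132.85

Laspeyres price index uses base-period quantities as weights.
ΣP(Year 2)·Q(Year 1) = 1×233 + 1×366 + 430×6 = 233 + 366 + 2580 = 3179
ΣP(Year 1)·Q(Year 1) = 1×233 + 1×366 + 299×6 = 233 + 366 + 1794 = 2393
Index = 3179 / 2393 × 100 = 132.8458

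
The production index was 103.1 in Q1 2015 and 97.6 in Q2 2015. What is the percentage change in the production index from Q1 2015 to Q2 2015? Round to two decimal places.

Change = (97.6 − 103.1) / 103.1 × 100
       = -5.5 / 103.1 × 100 = -5.3346%

-5.33%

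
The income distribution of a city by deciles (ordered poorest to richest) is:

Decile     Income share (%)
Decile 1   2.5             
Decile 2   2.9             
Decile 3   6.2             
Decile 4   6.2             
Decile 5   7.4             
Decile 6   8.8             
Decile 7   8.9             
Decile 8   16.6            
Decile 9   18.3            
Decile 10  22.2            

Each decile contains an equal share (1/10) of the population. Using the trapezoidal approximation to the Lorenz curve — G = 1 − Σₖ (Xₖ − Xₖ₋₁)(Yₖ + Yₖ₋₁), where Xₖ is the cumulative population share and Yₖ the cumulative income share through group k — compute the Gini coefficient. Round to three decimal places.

0.347

Cumulative income shares Yₖ: 0.0250, 0.0540, 0.1160, 0.1780, 0.2520, 0.3400, 0.4290, 0.5950, 0.7780, 1.0000
Σ (Xₖ−Xₖ₋₁)(Yₖ+Yₖ₋₁) = (1/10)(0.0250+0.0000) + (1/10)(0.0540+0.0250) + (1/10)(0.1160+0.0540) + (1/10)(0.1780+0.1160) + (1/10)(0.2520+0.1780) + (1/10)(0.3400+0.2520) + (1/10)(0.4290+0.3400) + (1/10)(0.5950+0.4290) + (1/10)(0.7780+0.5950) + (1/10)(1.0000+0.7780)
  = 0.0025 + 0.0079 + 0.0170 + 0.0294 + 0.0430 + 0.0592 + 0.0769 + 0.1024 + 0.1373 + 0.1778 = 0.6534
G = 1 − 0.6534 = 0.3466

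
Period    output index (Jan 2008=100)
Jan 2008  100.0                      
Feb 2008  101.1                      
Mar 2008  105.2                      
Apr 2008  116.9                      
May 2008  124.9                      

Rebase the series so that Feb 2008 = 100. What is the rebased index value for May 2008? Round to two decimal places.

123.54

Rebased(May 2008) = 124.9 / 101.1 × 100 = 123.5410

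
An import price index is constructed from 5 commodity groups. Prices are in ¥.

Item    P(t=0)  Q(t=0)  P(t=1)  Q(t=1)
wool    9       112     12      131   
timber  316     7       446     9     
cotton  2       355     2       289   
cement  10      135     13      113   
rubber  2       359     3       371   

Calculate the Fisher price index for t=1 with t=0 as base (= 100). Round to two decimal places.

134.31

Laspeyres component (base-period weights):
ΣP(t=1)Q(t=0) = 12×112 + 446×7 + 2×355 + 13×135 + 3×359 = 1344 + 3122 + 710 + 1755 + 1077 = 8008
ΣP(t=0)Q(t=0) = 9×112 + 316×7 + 2×355 + 10×135 + 2×359 = 1008 + 2212 + 710 + 1350 + 718 = 5998
L = 8008 / 5998 × 100 = 133.5112
Paasche component (current-period weights):
ΣP(t=1)Q(t=1) = 12×131 + 446×9 + 2×289 + 13×113 + 3×371 = 1572 + 4014 + 578 + 1469 + 1113 = 8746
ΣP(t=0)Q(t=1) = 9×131 + 316×9 + 2×289 + 10×113 + 2×371 = 1179 + 2844 + 578 + 1130 + 742 = 6473
P = 8746 / 6473 × 100 = 135.1151
Fisher = √(L × P) = √(133.5112 × 135.1151) = 134.3107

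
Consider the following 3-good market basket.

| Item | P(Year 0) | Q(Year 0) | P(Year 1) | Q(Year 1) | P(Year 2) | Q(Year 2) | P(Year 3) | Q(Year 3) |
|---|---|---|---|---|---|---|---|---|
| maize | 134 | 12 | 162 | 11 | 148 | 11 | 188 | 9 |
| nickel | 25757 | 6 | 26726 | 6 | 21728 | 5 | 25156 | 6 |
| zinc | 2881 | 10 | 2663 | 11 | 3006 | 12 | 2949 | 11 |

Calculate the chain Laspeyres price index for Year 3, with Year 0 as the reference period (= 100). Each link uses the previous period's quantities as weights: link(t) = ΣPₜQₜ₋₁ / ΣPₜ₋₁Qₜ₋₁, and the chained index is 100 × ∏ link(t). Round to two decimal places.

98.25

Link Year 0→Year 1:
ΣP(Year 1)Q(Year 0) = 162×12 + 26726×6 + 2663×10 = 1944 + 160356 + 26630 = 188930
ΣP(Year 0)Q(Year 0) = 134×12 + 25757×6 + 2881×10 = 1608 + 154542 + 28810 = 184960
link = 188930/184960 = 1.021464
Link Year 1→Year 2:
ΣP(Year 2)Q(Year 1) = 148×11 + 21728×6 + 3006×11 = 1628 + 130368 + 33066 = 165062
ΣP(Year 1)Q(Year 1) = 162×11 + 26726×6 + 2663×11 = 1782 + 160356 + 29293 = 191431
link = 165062/191431 = 0.862253
Link Year 2→Year 3:
ΣP(Year 3)Q(Year 2) = 188×11 + 25156×5 + 2949×12 = 2068 + 125780 + 35388 = 163236
ΣP(Year 2)Q(Year 2) = 148×11 + 21728×5 + 3006×12 = 1628 + 108640 + 36072 = 146340
link = 163236/146340 = 1.115457
Chained index = 100 × 1.021464 × 0.862253 × 1.115457 = 98.2451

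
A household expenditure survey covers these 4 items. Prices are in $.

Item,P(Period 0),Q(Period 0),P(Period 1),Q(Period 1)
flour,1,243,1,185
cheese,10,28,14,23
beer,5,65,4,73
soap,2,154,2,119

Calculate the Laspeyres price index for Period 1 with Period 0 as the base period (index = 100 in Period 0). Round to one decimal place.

104.1

Laspeyres price index uses base-period quantities as weights.
ΣP(Period 1)·Q(Period 0) = 1×243 + 14×28 + 4×65 + 2×154 = 243 + 392 + 260 + 308 = 1203
ΣP(Period 0)·Q(Period 0) = 1×243 + 10×28 + 5×65 + 2×154 = 243 + 280 + 325 + 308 = 1156
Index = 1203 / 1156 × 100 = 104.0657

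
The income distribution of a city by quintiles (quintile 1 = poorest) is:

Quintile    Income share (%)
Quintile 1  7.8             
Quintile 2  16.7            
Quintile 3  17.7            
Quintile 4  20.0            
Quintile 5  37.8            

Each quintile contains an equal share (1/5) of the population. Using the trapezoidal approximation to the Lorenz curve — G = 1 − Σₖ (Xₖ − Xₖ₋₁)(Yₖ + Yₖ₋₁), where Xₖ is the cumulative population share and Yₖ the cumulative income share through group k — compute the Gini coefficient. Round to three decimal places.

Cumulative income shares Yₖ: 0.0780, 0.2450, 0.4220, 0.6220, 1.0000
Σ (Xₖ−Xₖ₋₁)(Yₖ+Yₖ₋₁) = (1/5)(0.0780+0.0000) + (1/5)(0.2450+0.0780) + (1/5)(0.4220+0.2450) + (1/5)(0.6220+0.4220) + (1/5)(1.0000+0.6220)
  = 0.0156 + 0.0646 + 0.1334 + 0.2088 + 0.3244 = 0.7468
G = 1 − 0.7468 = 0.2532

0.253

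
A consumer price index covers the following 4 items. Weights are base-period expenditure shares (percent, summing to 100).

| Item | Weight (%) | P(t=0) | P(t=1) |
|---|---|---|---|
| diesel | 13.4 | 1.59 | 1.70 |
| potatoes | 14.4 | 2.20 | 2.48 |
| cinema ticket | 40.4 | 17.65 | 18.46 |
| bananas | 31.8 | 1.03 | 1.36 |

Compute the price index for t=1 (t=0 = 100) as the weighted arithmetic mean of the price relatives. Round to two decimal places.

diesel: 13.4 × (1.70/1.59) = 13.4 × 1.069182 = 14.3270
potatoes: 14.4 × (2.48/2.20) = 14.4 × 1.127273 = 16.2327
cinema ticket: 40.4 × (18.46/17.65) = 40.4 × 1.045892 = 42.2541
bananas: 31.8 × (1.36/1.03) = 31.8 × 1.320388 = 41.9883
Index = Σ wᵢ·(p₁ᵢ/p₀ᵢ) = 14.3270 + 16.2327 + 42.2541 + 41.9883 = 114.8022

114.80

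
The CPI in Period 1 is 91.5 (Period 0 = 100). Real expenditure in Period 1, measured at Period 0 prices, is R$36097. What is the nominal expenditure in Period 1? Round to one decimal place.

Nominal = Real × (Index/100) = 36097 × (91.5/100)
        = 36097 × 0.915 = 33028.7550

33028.8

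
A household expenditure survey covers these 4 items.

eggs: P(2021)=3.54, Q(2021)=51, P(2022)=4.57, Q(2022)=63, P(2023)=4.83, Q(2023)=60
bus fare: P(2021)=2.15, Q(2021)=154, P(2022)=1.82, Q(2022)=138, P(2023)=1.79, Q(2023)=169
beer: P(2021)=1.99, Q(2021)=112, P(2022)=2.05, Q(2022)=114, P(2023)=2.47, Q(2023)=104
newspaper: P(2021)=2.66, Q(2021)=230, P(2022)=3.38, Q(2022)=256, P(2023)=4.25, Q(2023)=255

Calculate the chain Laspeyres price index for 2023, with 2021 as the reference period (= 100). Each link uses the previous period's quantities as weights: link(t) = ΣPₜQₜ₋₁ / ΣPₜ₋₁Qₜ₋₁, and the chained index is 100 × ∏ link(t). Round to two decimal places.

Link 2021→2022:
ΣP(2022)Q(2021) = 4.57×51 + 1.82×154 + 2.05×112 + 3.38×230 = 233.07 + 280.28 + 229.6 + 777.4 = 1520.35
ΣP(2021)Q(2021) = 3.54×51 + 2.15×154 + 1.99×112 + 2.66×230 = 180.54 + 331.1 + 222.88 + 611.8 = 1346.32
link = 1520.35/1346.32 = 1.129263
Link 2022→2023:
ΣP(2023)Q(2022) = 4.83×63 + 1.79×138 + 2.47×114 + 4.25×256 = 304.29 + 247.02 + 281.58 + 1088 = 1920.89
ΣP(2022)Q(2022) = 4.57×63 + 1.82×138 + 2.05×114 + 3.38×256 = 287.91 + 251.16 + 233.7 + 865.28 = 1638.05
link = 1920.89/1638.05 = 1.172669
Chained index = 100 × 1.129263 × 1.172669 = 132.4252

132.43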